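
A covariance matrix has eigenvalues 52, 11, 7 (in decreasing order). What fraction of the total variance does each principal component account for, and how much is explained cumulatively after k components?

Step 1 — total variance = trace(Sigma) = Σ λ_i = 52 + 11 + 7 = 70.

Step 2 — fraction explained by component i = λ_i / Σ λ:
  PC1: 52/70 = 0.7429
  PC2: 11/70 = 0.1571
  PC3: 7/70 = 0.1

Step 3 — cumulative fraction after k components = (λ_1 + ... + λ_k) / Σ λ:
  k = 1: 52/70 = 0.7429
  k = 2: (52 + 11)/70 = 63/70 = 0.9
  k = 3: (52 + 11 + 7)/70 = 70/70 = 1

Summary (fraction, with percent):

explained: PC1 0.7429 (74.29%), PC2 0.1571 (15.71%), PC3 0.1 (10%);  cumulative: 0.7429, 0.9, 1


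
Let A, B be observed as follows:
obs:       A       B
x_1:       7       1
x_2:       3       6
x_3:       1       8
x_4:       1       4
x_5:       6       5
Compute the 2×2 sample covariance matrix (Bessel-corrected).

Step 1 — column means:
  mean(A) = (7 + 3 + 1 + 1 + 6) / 5 = 18/5 = 3.6
  mean(B) = (1 + 6 + 8 + 4 + 5) / 5 = 24/5 = 4.8

Step 2 — sample covariance S[i,j] = (1/(n-1)) · Σ_k (x_{k,i} - mean_i) · (x_{k,j} - mean_j), with n-1 = 4.
  S[A,A] = ((3.4)·(3.4) + (-0.6)·(-0.6) + (-2.6)·(-2.6) + (-2.6)·(-2.6) + (2.4)·(2.4)) / 4 = 31.2/4 = 7.8
  S[A,B] = ((3.4)·(-3.8) + (-0.6)·(1.2) + (-2.6)·(3.2) + (-2.6)·(-0.8) + (2.4)·(0.2)) / 4 = -19.4/4 = -4.85
  S[B,B] = ((-3.8)·(-3.8) + (1.2)·(1.2) + (3.2)·(3.2) + (-0.8)·(-0.8) + (0.2)·(0.2)) / 4 = 26.8/4 = 6.7

S is symmetric (S[j,i] = S[i,j]). Assembling:

S = [[7.8, -4.85],
 [-4.85, 6.7]]


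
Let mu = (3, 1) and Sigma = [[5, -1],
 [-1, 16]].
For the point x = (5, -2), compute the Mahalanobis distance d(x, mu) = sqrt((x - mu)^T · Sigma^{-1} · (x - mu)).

Step 1 — centre the observation: (x - mu) = (2, -3).

Step 2 — invert Sigma. det(Sigma) = 5·16 - (-1)² = 79.
  Sigma^{-1} = (1/det) · [[d, -b], [-b, a]] = [[0.2025, 0.0127],
 [0.0127, 0.0633]].

Step 3 — form the quadratic (x - mu)^T · Sigma^{-1} · (x - mu):
  Sigma^{-1} · (x - mu) = (0.3671, -0.1646).
  (x - mu)^T · [Sigma^{-1} · (x - mu)] = (2)·(0.3671) + (-3)·(-0.1646) = 1.2278.

Step 4 — take square root: d = √(1.2278) ≈ 1.1081.

d(x, mu) = √(1.2278) ≈ 1.1081


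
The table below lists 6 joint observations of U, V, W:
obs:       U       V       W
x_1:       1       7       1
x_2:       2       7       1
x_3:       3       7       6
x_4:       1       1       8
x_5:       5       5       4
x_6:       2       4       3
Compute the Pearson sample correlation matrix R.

Step 1 — column means:
  mean(U) = (1 + 2 + 3 + 1 + 5 + 2) / 6 = 14/6 = 2.3333
  mean(V) = (7 + 7 + 7 + 1 + 5 + 4) / 6 = 31/6 = 5.1667
  mean(W) = (1 + 1 + 6 + 8 + 4 + 3) / 6 = 23/6 = 3.8333

Step 2 — sample variances and covariances s[i,j] = (1/(n-1)) · Σ_k (x_{k,i} - mean_i) · (x_{k,j} - mean_j), with n-1 = 5:
  s[U,U] = ((-1.3333)·(-1.3333) + (-0.3333)·(-0.3333) + (0.6667)·(0.6667) + (-1.3333)·(-1.3333) + (2.6667)·(2.6667) + (-0.3333)·(-0.3333)) / 5 = 11.3333/5 = 2.2667
  s[U,V] = ((-1.3333)·(1.8333) + (-0.3333)·(1.8333) + (0.6667)·(1.8333) + (-1.3333)·(-4.1667) + (2.6667)·(-0.1667) + (-0.3333)·(-1.1667)) / 5 = 3.6667/5 = 0.7333
  s[U,W] = ((-1.3333)·(-2.8333) + (-0.3333)·(-2.8333) + (0.6667)·(2.1667) + (-1.3333)·(4.1667) + (2.6667)·(0.1667) + (-0.3333)·(-0.8333)) / 5 = 1.3333/5 = 0.2667
  s[V,V] = ((1.8333)·(1.8333) + (1.8333)·(1.8333) + (1.8333)·(1.8333) + (-4.1667)·(-4.1667) + (-0.1667)·(-0.1667) + (-1.1667)·(-1.1667)) / 5 = 28.8333/5 = 5.7667
  s[V,W] = ((1.8333)·(-2.8333) + (1.8333)·(-2.8333) + (1.8333)·(2.1667) + (-4.1667)·(4.1667) + (-0.1667)·(0.1667) + (-1.1667)·(-0.8333)) / 5 = -22.8333/5 = -4.5667
  s[W,W] = ((-2.8333)·(-2.8333) + (-2.8333)·(-2.8333) + (2.1667)·(2.1667) + (4.1667)·(4.1667) + (0.1667)·(0.1667) + (-0.8333)·(-0.8333)) / 5 = 38.8333/5 = 7.7667
  Sample standard deviations s_i = √(s[i,i]):
  s(U) = √(2.2667) = 1.5055
  s(V) = √(5.7667) = 2.4014
  s(W) = √(7.7667) = 2.7869

Step 3 — r_{ij} = s_{ij} / (s_i · s_j):
  r[U,U] = 1 (diagonal).
  r[U,V] = 0.7333 / (1.5055 · 2.4014) = 0.7333 / 3.6154 = 0.2028
  r[U,W] = 0.2667 / (1.5055 · 2.7869) = 0.2667 / 4.1958 = 0.0636
  r[V,V] = 1 (diagonal).
  r[V,W] = -4.5667 / (2.4014 · 2.7869) = -4.5667 / 6.6924 = -0.6824
  r[W,W] = 1 (diagonal).

R is symmetric with unit diagonal. Assembling:

R = [[1, 0.2028, 0.0636],
 [0.2028, 1, -0.6824],
 [0.0636, -0.6824, 1]]


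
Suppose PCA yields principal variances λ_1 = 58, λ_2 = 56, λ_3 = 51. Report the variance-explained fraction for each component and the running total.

Step 1 — total variance = trace(Sigma) = Σ λ_i = 58 + 56 + 51 = 165.

Step 2 — fraction explained by component i = λ_i / Σ λ:
  PC1: 58/165 = 0.3515
  PC2: 56/165 = 0.3394
  PC3: 51/165 = 0.3091

Step 3 — cumulative fraction after k components = (λ_1 + ... + λ_k) / Σ λ:
  k = 1: 58/165 = 0.3515
  k = 2: (58 + 56)/165 = 114/165 = 0.6909
  k = 3: (58 + 56 + 51)/165 = 165/165 = 1

Summary (fraction, with percent):

explained: PC1 0.3515 (35.15%), PC2 0.3394 (33.94%), PC3 0.3091 (30.91%);  cumulative: 0.3515, 0.6909, 1


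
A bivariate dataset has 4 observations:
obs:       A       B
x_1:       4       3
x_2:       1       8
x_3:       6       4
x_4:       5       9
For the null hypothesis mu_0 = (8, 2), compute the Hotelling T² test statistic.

Step 1 — sample mean vector:
  mean(A) = (4 + 1 + 6 + 5) / 4 = 16/4 = 4
  mean(B) = (3 + 8 + 4 + 9) / 4 = 24/4 = 6
  x̄ = (4, 6),  deviation x̄ - mu_0 = (4, 6) - (8, 2) = (-4, 4).

Step 2 — sample covariance matrix, S[i,j] = (1/(n-1)) · Σ_k (x_{k,i} - mean_i) · (x_{k,j} - mean_j), divisor n-1 = 3:
  S[A,A] = ((0)·(0) + (-3)·(-3) + (2)·(2) + (1)·(1)) / 3 = 14/3 = 4.6667
  S[A,B] = ((0)·(-3) + (-3)·(2) + (2)·(-2) + (1)·(3)) / 3 = -7/3 = -2.3333
  S[B,B] = ((-3)·(-3) + (2)·(2) + (-2)·(-2) + (3)·(3)) / 3 = 26/3 = 8.6667
  S = [[4.6667, -2.3333],
 [-2.3333, 8.6667]].

Step 3 — invert S. det(S) = 4.6667·8.6667 - (-2.3333)² = 35.
  S^{-1} = (1/det) · [[d, -b], [-b, a]] = [[0.2476, 0.0667],
 [0.0667, 0.1333]].

Step 4 — quadratic form (x̄ - mu_0)^T · S^{-1} · (x̄ - mu_0):
  S^{-1} · (x̄ - mu_0) = (-0.7238, 0.2667),
  (x̄ - mu_0)^T · [...] = (-4)·(-0.7238) + (4)·(0.2667) = 3.9619.

Step 5 — scale by n: T² = 4 · 3.9619 = 15.8476.

T² ≈ 15.8476


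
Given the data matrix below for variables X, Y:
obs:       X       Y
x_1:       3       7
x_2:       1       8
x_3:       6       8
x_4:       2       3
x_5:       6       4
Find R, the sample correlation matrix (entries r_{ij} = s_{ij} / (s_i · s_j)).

Step 1 — column means:
  mean(X) = (3 + 1 + 6 + 2 + 6) / 5 = 18/5 = 3.6
  mean(Y) = (7 + 8 + 8 + 3 + 4) / 5 = 30/5 = 6

Step 2 — sample variances and covariances s[i,j] = (1/(n-1)) · Σ_k (x_{k,i} - mean_i) · (x_{k,j} - mean_j), with n-1 = 4:
  s[X,X] = ((-0.6)·(-0.6) + (-2.6)·(-2.6) + (2.4)·(2.4) + (-1.6)·(-1.6) + (2.4)·(2.4)) / 4 = 21.2/4 = 5.3
  s[X,Y] = ((-0.6)·(1) + (-2.6)·(2) + (2.4)·(2) + (-1.6)·(-3) + (2.4)·(-2)) / 4 = -1/4 = -0.25
  s[Y,Y] = ((1)·(1) + (2)·(2) + (2)·(2) + (-3)·(-3) + (-2)·(-2)) / 4 = 22/4 = 5.5
  Sample standard deviations s_i = √(s[i,i]):
  s(X) = √(5.3) = 2.3022
  s(Y) = √(5.5) = 2.3452

Step 3 — r_{ij} = s_{ij} / (s_i · s_j):
  r[X,X] = 1 (diagonal).
  r[X,Y] = -0.25 / (2.3022 · 2.3452) = -0.25 / 5.3991 = -0.0463
  r[Y,Y] = 1 (diagonal).

R is symmetric with unit diagonal. Assembling:

R = [[1, -0.0463],
 [-0.0463, 1]]


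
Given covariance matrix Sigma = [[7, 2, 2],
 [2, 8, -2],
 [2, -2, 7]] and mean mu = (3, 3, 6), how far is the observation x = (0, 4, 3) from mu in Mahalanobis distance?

Step 1 — centre the observation: (x - mu) = (-3, 1, -3).

Step 2 — invert Sigma (cofactor / det for 3×3, or solve directly):
  Sigma^{-1} = [[0.1806, -0.0625, -0.0694],
 [-0.0625, 0.1562, 0.0625],
 [-0.0694, 0.0625, 0.1806]].

Step 3 — form the quadratic (x - mu)^T · Sigma^{-1} · (x - mu):
  Sigma^{-1} · (x - mu) = (-0.3958, 0.1562, -0.2708).
  (x - mu)^T · [Sigma^{-1} · (x - mu)] = (-3)·(-0.3958) + (1)·(0.1562) + (-3)·(-0.2708) = 2.1562.

Step 4 — take square root: d = √(2.1562) ≈ 1.4684.

d(x, mu) = √(2.1562) ≈ 1.4684


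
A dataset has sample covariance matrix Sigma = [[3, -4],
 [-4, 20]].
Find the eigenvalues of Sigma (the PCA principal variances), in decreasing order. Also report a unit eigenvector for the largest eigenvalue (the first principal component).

Step 1 — characteristic polynomial of 2×2 Sigma:
  det(Sigma - λI) = λ² - trace · λ + det = 0.
  trace = 3 + 20 = 23, det = 3·20 - (-4)² = 44.
Step 2 — discriminant:
  Δ = trace² - 4·det = 529 - 176 = 353.
Step 3 — eigenvalues:
  λ = (trace ± √Δ)/2 = (23 ± 18.7883)/2,
  λ_1 = 20.8941,  λ_2 = 2.1059.

Step 4 — unit eigenvector for λ_1: solve (Sigma - λ_1 I)v = 0. First row:
  (3 - 20.8941)·v_x + (-4)·v_y = 0, i.e. (-17.8941)·v_x + (-4)·v_y = 0,
  so v ∝ (b, λ_1 - a) = (-4, 17.8941); multiply by -1 so the first entry is positive: u = (4, -17.8941).
  ||u|| = √((4)² + (-17.8941)²) = √(336.2005) ≈ 18.3358,
  v_1 = u/||u|| ≈ (0.2182, -0.9759) (||v_1|| = 1).

λ_1 = 20.8941,  λ_2 = 2.1059;  v_1 ≈ (0.2182, -0.9759)


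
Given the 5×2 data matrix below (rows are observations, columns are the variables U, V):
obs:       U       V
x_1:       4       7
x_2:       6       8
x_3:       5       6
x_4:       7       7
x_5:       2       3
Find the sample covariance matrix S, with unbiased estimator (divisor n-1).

Step 1 — column means:
  mean(U) = (4 + 6 + 5 + 7 + 2) / 5 = 24/5 = 4.8
  mean(V) = (7 + 8 + 6 + 7 + 3) / 5 = 31/5 = 6.2

Step 2 — sample covariance S[i,j] = (1/(n-1)) · Σ_k (x_{k,i} - mean_i) · (x_{k,j} - mean_j), with n-1 = 4.
  S[U,U] = ((-0.8)·(-0.8) + (1.2)·(1.2) + (0.2)·(0.2) + (2.2)·(2.2) + (-2.8)·(-2.8)) / 4 = 14.8/4 = 3.7
  S[U,V] = ((-0.8)·(0.8) + (1.2)·(1.8) + (0.2)·(-0.2) + (2.2)·(0.8) + (-2.8)·(-3.2)) / 4 = 12.2/4 = 3.05
  S[V,V] = ((0.8)·(0.8) + (1.8)·(1.8) + (-0.2)·(-0.2) + (0.8)·(0.8) + (-3.2)·(-3.2)) / 4 = 14.8/4 = 3.7

S is symmetric (S[j,i] = S[i,j]). Assembling:

S = [[3.7, 3.05],
 [3.05, 3.7]]


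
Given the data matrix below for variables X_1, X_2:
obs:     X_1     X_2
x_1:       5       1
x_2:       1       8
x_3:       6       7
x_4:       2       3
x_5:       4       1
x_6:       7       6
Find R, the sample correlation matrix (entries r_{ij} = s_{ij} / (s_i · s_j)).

Step 1 — column means:
  mean(X_1) = (5 + 1 + 6 + 2 + 4 + 7) / 6 = 25/6 = 4.1667
  mean(X_2) = (1 + 8 + 7 + 3 + 1 + 6) / 6 = 26/6 = 4.3333

Step 2 — sample variances and covariances s[i,j] = (1/(n-1)) · Σ_k (x_{k,i} - mean_i) · (x_{k,j} - mean_j), with n-1 = 5:
  s[X_1,X_1] = ((0.8333)·(0.8333) + (-3.1667)·(-3.1667) + (1.8333)·(1.8333) + (-2.1667)·(-2.1667) + (-0.1667)·(-0.1667) + (2.8333)·(2.8333)) / 5 = 26.8333/5 = 5.3667
  s[X_1,X_2] = ((0.8333)·(-3.3333) + (-3.1667)·(3.6667) + (1.8333)·(2.6667) + (-2.1667)·(-1.3333) + (-0.1667)·(-3.3333) + (2.8333)·(1.6667)) / 5 = -1.3333/5 = -0.2667
  s[X_2,X_2] = ((-3.3333)·(-3.3333) + (3.6667)·(3.6667) + (2.6667)·(2.6667) + (-1.3333)·(-1.3333) + (-3.3333)·(-3.3333) + (1.6667)·(1.6667)) / 5 = 47.3333/5 = 9.4667
  Sample standard deviations s_i = √(s[i,i]):
  s(X_1) = √(5.3667) = 2.3166
  s(X_2) = √(9.4667) = 3.0768

Step 3 — r_{ij} = s_{ij} / (s_i · s_j):
  r[X_1,X_1] = 1 (diagonal).
  r[X_1,X_2] = -0.2667 / (2.3166 · 3.0768) = -0.2667 / 7.1277 = -0.0374
  r[X_2,X_2] = 1 (diagonal).

R is symmetric with unit diagonal. Assembling:

R = [[1, -0.0374],
 [-0.0374, 1]]


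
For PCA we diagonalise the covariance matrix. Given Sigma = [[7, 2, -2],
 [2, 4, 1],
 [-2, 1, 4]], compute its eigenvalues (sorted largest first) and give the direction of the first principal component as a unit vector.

Step 1 — characteristic polynomial p(λ) = det(λI - Sigma) = λ³ - tr·λ² + c_1·λ - det, where tr = trace, c_1 = sum of the principal 2×2 minors, det = det(Sigma):
  tr = 7 + 4 + 4 = 15,
  c_1 = (7·4 - (2)²) + (7·4 - (-2)²) + (4·4 - (1)²) = 24 + 24 + 15 = 63,
  det = 7·(4·4 - (1)²) - (2)·((2)·4 - (1)·(-2)) + (-2)·((2)·(1) - 4·(-2)) = 7·(15) - (2)·(10) + (-2)·(10) = 65.
  So p(λ) = λ³ - 15λ² + 63λ - 65.
Step 2 — look for an integer root (rational root theorem: any rational root is an integer divisor of 65). Testing λ = 5:
  p(5) = 125 - 375 + 315 - 65 = 0  ✓
  Dividing out (λ - 5): p(λ) = (λ - 5)(λ² - 10λ + 13).
Step 3 — remaining eigenvalues from the quadratic λ² - 10λ + 13 = 0:
  Δ = 10² - 4·13 = 100 - 52 = 48,  λ = (10 ± √48)/2 = (10 ± 6.9282)/2 ≈ 8.4641 or 1.5359.
  Sorted: λ_1 = 8.4641,  λ_2 = 5,  λ_3 = 1.5359  (check: sum = 15 = tr ✓).

Step 4 — unit eigenvector for λ_1 ≈ 8.4641: v spans the null space of (Sigma - λ_1 I), whose rows are
  r_1 = (-1.4641, 2, -2),  r_2 = (2, -4.4641, 1),  r_3 = (-2, 1, -4.4641).
  v is orthogonal to every row, so take v ∝ r_1 × r_2 = ((2)·(1) - (-2)·(-4.4641), (-2)·(2) - (-1.4641)·(1), (-1.4641)·(-4.4641) - (2)·(2)) ≈ (-6.9282, -2.5359, 2.5359).
  Rescale (multiply by -1 so the first nonzero entry is positive): u = (6.9282, 2.5359, -2.5359).
  ||u|| = √((6.9282)² + (2.5359)² + (-2.5359)²) = √(60.8616) ≈ 7.8014,  v_1 = u/||u|| ≈ (0.8881, 0.3251, -0.3251) (||v_1|| = 1).

λ_1 = 8.4641,  λ_2 = 5,  λ_3 = 1.5359;  v_1 ≈ (0.8881, 0.3251, -0.3251)


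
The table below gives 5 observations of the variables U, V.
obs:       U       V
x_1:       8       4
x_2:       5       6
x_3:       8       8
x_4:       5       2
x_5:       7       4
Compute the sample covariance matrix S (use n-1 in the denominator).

Step 1 — column means:
  mean(U) = (8 + 5 + 8 + 5 + 7) / 5 = 33/5 = 6.6
  mean(V) = (4 + 6 + 8 + 2 + 4) / 5 = 24/5 = 4.8

Step 2 — sample covariance S[i,j] = (1/(n-1)) · Σ_k (x_{k,i} - mean_i) · (x_{k,j} - mean_j), with n-1 = 4.
  S[U,U] = ((1.4)·(1.4) + (-1.6)·(-1.6) + (1.4)·(1.4) + (-1.6)·(-1.6) + (0.4)·(0.4)) / 4 = 9.2/4 = 2.3
  S[U,V] = ((1.4)·(-0.8) + (-1.6)·(1.2) + (1.4)·(3.2) + (-1.6)·(-2.8) + (0.4)·(-0.8)) / 4 = 5.6/4 = 1.4
  S[V,V] = ((-0.8)·(-0.8) + (1.2)·(1.2) + (3.2)·(3.2) + (-2.8)·(-2.8) + (-0.8)·(-0.8)) / 4 = 20.8/4 = 5.2

S is symmetric (S[j,i] = S[i,j]). Assembling:

S = [[2.3, 1.4],
 [1.4, 5.2]]


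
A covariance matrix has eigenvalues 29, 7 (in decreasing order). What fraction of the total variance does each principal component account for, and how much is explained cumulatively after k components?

Step 1 — total variance = trace(Sigma) = Σ λ_i = 29 + 7 = 36.

Step 2 — fraction explained by component i = λ_i / Σ λ:
  PC1: 29/36 = 0.8056
  PC2: 7/36 = 0.1944

Step 3 — cumulative fraction after k components = (λ_1 + ... + λ_k) / Σ λ:
  k = 1: 29/36 = 0.8056
  k = 2: (29 + 7)/36 = 36/36 = 1

Summary (fraction, with percent):

explained: PC1 0.8056 (80.56%), PC2 0.1944 (19.44%);  cumulative: 0.8056, 1


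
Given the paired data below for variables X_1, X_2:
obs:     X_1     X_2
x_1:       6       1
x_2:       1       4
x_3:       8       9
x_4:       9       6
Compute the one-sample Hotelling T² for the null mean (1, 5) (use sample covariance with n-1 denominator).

Step 1 — sample mean vector:
  mean(X_1) = (6 + 1 + 8 + 9) / 4 = 24/4 = 6
  mean(X_2) = (1 + 4 + 9 + 6) / 4 = 20/4 = 5
  x̄ = (6, 5),  deviation x̄ - mu_0 = (6, 5) - (1, 5) = (5, 0).

Step 2 — sample covariance matrix, S[i,j] = (1/(n-1)) · Σ_k (x_{k,i} - mean_i) · (x_{k,j} - mean_j), divisor n-1 = 3:
  S[X_1,X_1] = ((0)·(0) + (-5)·(-5) + (2)·(2) + (3)·(3)) / 3 = 38/3 = 12.6667
  S[X_1,X_2] = ((0)·(-4) + (-5)·(-1) + (2)·(4) + (3)·(1)) / 3 = 16/3 = 5.3333
  S[X_2,X_2] = ((-4)·(-4) + (-1)·(-1) + (4)·(4) + (1)·(1)) / 3 = 34/3 = 11.3333
  S = [[12.6667, 5.3333],
 [5.3333, 11.3333]].

Step 3 — invert S. det(S) = 12.6667·11.3333 - (5.3333)² = 115.1111.
  S^{-1} = (1/det) · [[d, -b], [-b, a]] = [[0.0985, -0.0463],
 [-0.0463, 0.11]].

Step 4 — quadratic form (x̄ - mu_0)^T · S^{-1} · (x̄ - mu_0):
  S^{-1} · (x̄ - mu_0) = (0.4923, -0.2317),
  (x̄ - mu_0)^T · [...] = (5)·(0.4923) + (0)·(-0.2317) = 2.4614.

Step 5 — scale by n: T² = 4 · 2.4614 = 9.8456.

T² ≈ 9.8456


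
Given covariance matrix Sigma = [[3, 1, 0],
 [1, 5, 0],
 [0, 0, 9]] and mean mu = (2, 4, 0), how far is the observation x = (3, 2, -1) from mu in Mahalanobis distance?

Step 1 — centre the observation: (x - mu) = (1, -2, -1).

Step 2 — invert Sigma (cofactor / det for 3×3, or solve directly):
  Sigma^{-1} = [[0.3571, -0.0714, 0],
 [-0.0714, 0.2143, 0],
 [0, 0, 0.1111]].

Step 3 — form the quadratic (x - mu)^T · Sigma^{-1} · (x - mu):
  Sigma^{-1} · (x - mu) = (0.5, -0.5, -0.1111).
  (x - mu)^T · [Sigma^{-1} · (x - mu)] = (1)·(0.5) + (-2)·(-0.5) + (-1)·(-0.1111) = 1.6111.

Step 4 — take square root: d = √(1.6111) ≈ 1.2693.

d(x, mu) = √(1.6111) ≈ 1.2693


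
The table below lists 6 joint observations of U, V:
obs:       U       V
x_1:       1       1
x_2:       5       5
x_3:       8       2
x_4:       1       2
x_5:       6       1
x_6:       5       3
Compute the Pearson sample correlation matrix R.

Step 1 — column means:
  mean(U) = (1 + 5 + 8 + 1 + 6 + 5) / 6 = 26/6 = 4.3333
  mean(V) = (1 + 5 + 2 + 2 + 1 + 3) / 6 = 14/6 = 2.3333

Step 2 — sample variances and covariances s[i,j] = (1/(n-1)) · Σ_k (x_{k,i} - mean_i) · (x_{k,j} - mean_j), with n-1 = 5:
  s[U,U] = ((-3.3333)·(-3.3333) + (0.6667)·(0.6667) + (3.6667)·(3.6667) + (-3.3333)·(-3.3333) + (1.6667)·(1.6667) + (0.6667)·(0.6667)) / 5 = 39.3333/5 = 7.8667
  s[U,V] = ((-3.3333)·(-1.3333) + (0.6667)·(2.6667) + (3.6667)·(-0.3333) + (-3.3333)·(-0.3333) + (1.6667)·(-1.3333) + (0.6667)·(0.6667)) / 5 = 4.3333/5 = 0.8667
  s[V,V] = ((-1.3333)·(-1.3333) + (2.6667)·(2.6667) + (-0.3333)·(-0.3333) + (-0.3333)·(-0.3333) + (-1.3333)·(-1.3333) + (0.6667)·(0.6667)) / 5 = 11.3333/5 = 2.2667
  Sample standard deviations s_i = √(s[i,i]):
  s(U) = √(7.8667) = 2.8048
  s(V) = √(2.2667) = 1.5055

Step 3 — r_{ij} = s_{ij} / (s_i · s_j):
  r[U,U] = 1 (diagonal).
  r[U,V] = 0.8667 / (2.8048 · 1.5055) = 0.8667 / 4.2227 = 0.2052
  r[V,V] = 1 (diagonal).

R is symmetric with unit diagonal. Assembling:

R = [[1, 0.2052],
 [0.2052, 1]]


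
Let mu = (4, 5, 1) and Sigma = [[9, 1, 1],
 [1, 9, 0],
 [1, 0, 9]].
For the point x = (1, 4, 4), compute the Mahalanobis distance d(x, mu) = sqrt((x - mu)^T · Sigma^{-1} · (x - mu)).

Step 1 — centre the observation: (x - mu) = (-3, -1, 3).

Step 2 — invert Sigma (cofactor / det for 3×3, or solve directly):
  Sigma^{-1} = [[0.1139, -0.0127, -0.0127],
 [-0.0127, 0.1125, 0.0014],
 [-0.0127, 0.0014, 0.1125]].

Step 3 — form the quadratic (x - mu)^T · Sigma^{-1} · (x - mu):
  Sigma^{-1} · (x - mu) = (-0.3671, -0.0703, 0.3741).
  (x - mu)^T · [Sigma^{-1} · (x - mu)] = (-3)·(-0.3671) + (-1)·(-0.0703) + (3)·(0.3741) = 2.294.

Step 4 — take square root: d = √(2.294) ≈ 1.5146.

d(x, mu) = √(2.294) ≈ 1.5146


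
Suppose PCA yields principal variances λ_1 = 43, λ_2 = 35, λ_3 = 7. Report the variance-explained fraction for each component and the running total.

Step 1 — total variance = trace(Sigma) = Σ λ_i = 43 + 35 + 7 = 85.

Step 2 — fraction explained by component i = λ_i / Σ λ:
  PC1: 43/85 = 0.5059
  PC2: 35/85 = 0.4118
  PC3: 7/85 = 0.0824

Step 3 — cumulative fraction after k components = (λ_1 + ... + λ_k) / Σ λ:
  k = 1: 43/85 = 0.5059
  k = 2: (43 + 35)/85 = 78/85 = 0.9176
  k = 3: (43 + 35 + 7)/85 = 85/85 = 1

Summary (fraction, with percent):

explained: PC1 0.5059 (50.59%), PC2 0.4118 (41.18%), PC3 0.0824 (8.24%);  cumulative: 0.5059, 0.9176, 1


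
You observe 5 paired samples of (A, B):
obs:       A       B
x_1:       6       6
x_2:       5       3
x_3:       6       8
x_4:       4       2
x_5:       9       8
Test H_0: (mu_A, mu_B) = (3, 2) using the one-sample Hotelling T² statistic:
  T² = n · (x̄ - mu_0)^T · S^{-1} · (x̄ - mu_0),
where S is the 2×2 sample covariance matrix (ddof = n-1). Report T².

Step 1 — sample mean vector:
  mean(A) = (6 + 5 + 6 + 4 + 9) / 5 = 30/5 = 6
  mean(B) = (6 + 3 + 8 + 2 + 8) / 5 = 27/5 = 5.4
  x̄ = (6, 5.4),  deviation x̄ - mu_0 = (6, 5.4) - (3, 2) = (3, 3.4).

Step 2 — sample covariance matrix, S[i,j] = (1/(n-1)) · Σ_k (x_{k,i} - mean_i) · (x_{k,j} - mean_j), divisor n-1 = 4:
  S[A,A] = ((0)·(0) + (-1)·(-1) + (0)·(0) + (-2)·(-2) + (3)·(3)) / 4 = 14/4 = 3.5
  S[A,B] = ((0)·(0.6) + (-1)·(-2.4) + (0)·(2.6) + (-2)·(-3.4) + (3)·(2.6)) / 4 = 17/4 = 4.25
  S[B,B] = ((0.6)·(0.6) + (-2.4)·(-2.4) + (2.6)·(2.6) + (-3.4)·(-3.4) + (2.6)·(2.6)) / 4 = 31.2/4 = 7.8
  S = [[3.5, 4.25],
 [4.25, 7.8]].

Step 3 — invert S. det(S) = 3.5·7.8 - (4.25)² = 9.2375.
  S^{-1} = (1/det) · [[d, -b], [-b, a]] = [[0.8444, -0.4601],
 [-0.4601, 0.3789]].

Step 4 — quadratic form (x̄ - mu_0)^T · S^{-1} · (x̄ - mu_0):
  S^{-1} · (x̄ - mu_0) = (0.9689, -0.092),
  (x̄ - mu_0)^T · [...] = (3)·(0.9689) + (3.4)·(-0.092) = 2.5938.

Step 5 — scale by n: T² = 5 · 2.5938 = 12.9689.

T² ≈ 12.9689


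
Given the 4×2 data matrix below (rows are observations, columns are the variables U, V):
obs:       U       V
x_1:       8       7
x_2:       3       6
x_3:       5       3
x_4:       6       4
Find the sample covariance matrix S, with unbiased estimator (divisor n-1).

Step 1 — column means:
  mean(U) = (8 + 3 + 5 + 6) / 4 = 22/4 = 5.5
  mean(V) = (7 + 6 + 3 + 4) / 4 = 20/4 = 5

Step 2 — sample covariance S[i,j] = (1/(n-1)) · Σ_k (x_{k,i} - mean_i) · (x_{k,j} - mean_j), with n-1 = 3.
  S[U,U] = ((2.5)·(2.5) + (-2.5)·(-2.5) + (-0.5)·(-0.5) + (0.5)·(0.5)) / 3 = 13/3 = 4.3333
  S[U,V] = ((2.5)·(2) + (-2.5)·(1) + (-0.5)·(-2) + (0.5)·(-1)) / 3 = 3/3 = 1
  S[V,V] = ((2)·(2) + (1)·(1) + (-2)·(-2) + (-1)·(-1)) / 3 = 10/3 = 3.3333

S is symmetric (S[j,i] = S[i,j]). Assembling:

S = [[4.3333, 1],
 [1, 3.3333]]


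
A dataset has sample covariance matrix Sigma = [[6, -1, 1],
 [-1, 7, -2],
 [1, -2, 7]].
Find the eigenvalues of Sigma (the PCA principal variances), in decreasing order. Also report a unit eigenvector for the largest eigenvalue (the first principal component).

Step 1 — characteristic polynomial p(λ) = det(λI - Sigma) = λ³ - tr·λ² + c_1·λ - det, where tr = trace, c_1 = sum of the principal 2×2 minors, det = det(Sigma):
  tr = 6 + 7 + 7 = 20,
  c_1 = (6·7 - (-1)²) + (6·7 - (1)²) + (7·7 - (-2)²) = 41 + 41 + 45 = 127,
  det = 6·(7·7 - (-2)²) - (-1)·((-1)·7 - (-2)·(1)) + (1)·((-1)·(-2) - 7·(1)) = 6·(45) - (-1)·(-5) + (1)·(-5) = 260.
  So p(λ) = λ³ - 20λ² + 127λ - 260.
Step 2 — look for an integer root (rational root theorem: any rational root is an integer divisor of 260). Testing λ = 5:
  p(5) = 125 - 500 + 635 - 260 = 0  ✓
  Dividing out (λ - 5): p(λ) = (λ - 5)(λ² - 15λ + 52).
Step 3 — remaining eigenvalues from the quadratic λ² - 15λ + 52 = 0:
  Δ = 15² - 4·52 = 225 - 208 = 17,  λ = (15 ± √17)/2 = (15 ± 4.1231)/2 ≈ 9.5616 or 5.4384.
  Sorted: λ_1 = 9.5616,  λ_2 = 5.4384,  λ_3 = 5  (check: sum = 20 = tr ✓).

Step 4 — unit eigenvector for λ_1 ≈ 9.5616: v spans the null space of (Sigma - λ_1 I), whose rows are
  r_1 = (-3.5616, -1, 1),  r_2 = (-1, -2.5616, -2),  r_3 = (1, -2, -2.5616).
  v is orthogonal to every row, so take v ∝ r_1 × r_2 = ((-1)·(-2) - (1)·(-2.5616), (1)·(-1) - (-3.5616)·(-2), (-3.5616)·(-2.5616) - (-1)·(-1)) ≈ (4.5616, -8.1231, 8.1231).
  Let u = (4.5616, -8.1231, 8.1231).
  ||u|| = √((4.5616)² + (-8.1231)² + (8.1231)²) = √(152.7775) ≈ 12.3603,  v_1 = u/||u|| ≈ (0.369, -0.6572, 0.6572) (||v_1|| = 1).

λ_1 = 9.5616,  λ_2 = 5.4384,  λ_3 = 5;  v_1 ≈ (0.369, -0.6572, 0.6572)


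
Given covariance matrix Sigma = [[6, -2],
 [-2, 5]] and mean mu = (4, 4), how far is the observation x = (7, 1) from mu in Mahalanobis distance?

Step 1 — centre the observation: (x - mu) = (3, -3).

Step 2 — invert Sigma. det(Sigma) = 6·5 - (-2)² = 26.
  Sigma^{-1} = (1/det) · [[d, -b], [-b, a]] = [[0.1923, 0.0769],
 [0.0769, 0.2308]].

Step 3 — form the quadratic (x - mu)^T · Sigma^{-1} · (x - mu):
  Sigma^{-1} · (x - mu) = (0.3462, -0.4615).
  (x - mu)^T · [Sigma^{-1} · (x - mu)] = (3)·(0.3462) + (-3)·(-0.4615) = 2.4231.

Step 4 — take square root: d = √(2.4231) ≈ 1.5566.

d(x, mu) = √(2.4231) ≈ 1.5566


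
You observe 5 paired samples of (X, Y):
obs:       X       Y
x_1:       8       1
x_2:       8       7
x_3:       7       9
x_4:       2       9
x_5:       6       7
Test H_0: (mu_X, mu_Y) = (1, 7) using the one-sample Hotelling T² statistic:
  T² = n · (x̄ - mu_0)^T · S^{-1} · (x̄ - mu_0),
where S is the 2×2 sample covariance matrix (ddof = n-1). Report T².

Step 1 — sample mean vector:
  mean(X) = (8 + 8 + 7 + 2 + 6) / 5 = 31/5 = 6.2
  mean(Y) = (1 + 7 + 9 + 9 + 7) / 5 = 33/5 = 6.6
  x̄ = (6.2, 6.6),  deviation x̄ - mu_0 = (6.2, 6.6) - (1, 7) = (5.2, -0.4).

Step 2 — sample covariance matrix, S[i,j] = (1/(n-1)) · Σ_k (x_{k,i} - mean_i) · (x_{k,j} - mean_j), divisor n-1 = 4:
  S[X,X] = ((1.8)·(1.8) + (1.8)·(1.8) + (0.8)·(0.8) + (-4.2)·(-4.2) + (-0.2)·(-0.2)) / 4 = 24.8/4 = 6.2
  S[X,Y] = ((1.8)·(-5.6) + (1.8)·(0.4) + (0.8)·(2.4) + (-4.2)·(2.4) + (-0.2)·(0.4)) / 4 = -17.6/4 = -4.4
  S[Y,Y] = ((-5.6)·(-5.6) + (0.4)·(0.4) + (2.4)·(2.4) + (2.4)·(2.4) + (0.4)·(0.4)) / 4 = 43.2/4 = 10.8
  S = [[6.2, -4.4],
 [-4.4, 10.8]].

Step 3 — invert S. det(S) = 6.2·10.8 - (-4.4)² = 47.6.
  S^{-1} = (1/det) · [[d, -b], [-b, a]] = [[0.2269, 0.0924],
 [0.0924, 0.1303]].

Step 4 — quadratic form (x̄ - mu_0)^T · S^{-1} · (x̄ - mu_0):
  S^{-1} · (x̄ - mu_0) = (1.1429, 0.4286),
  (x̄ - mu_0)^T · [...] = (5.2)·(1.1429) + (-0.4)·(0.4286) = 5.7714.

Step 5 — scale by n: T² = 5 · 5.7714 = 28.8571.

T² ≈ 28.8571


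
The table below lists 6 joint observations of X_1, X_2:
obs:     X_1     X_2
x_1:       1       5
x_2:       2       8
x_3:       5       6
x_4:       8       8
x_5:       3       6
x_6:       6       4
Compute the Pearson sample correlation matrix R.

Step 1 — column means:
  mean(X_1) = (1 + 2 + 5 + 8 + 3 + 6) / 6 = 25/6 = 4.1667
  mean(X_2) = (5 + 8 + 6 + 8 + 6 + 4) / 6 = 37/6 = 6.1667

Step 2 — sample variances and covariances s[i,j] = (1/(n-1)) · Σ_k (x_{k,i} - mean_i) · (x_{k,j} - mean_j), with n-1 = 5:
  s[X_1,X_1] = ((-3.1667)·(-3.1667) + (-2.1667)·(-2.1667) + (0.8333)·(0.8333) + (3.8333)·(3.8333) + (-1.1667)·(-1.1667) + (1.8333)·(1.8333)) / 5 = 34.8333/5 = 6.9667
  s[X_1,X_2] = ((-3.1667)·(-1.1667) + (-2.1667)·(1.8333) + (0.8333)·(-0.1667) + (3.8333)·(1.8333) + (-1.1667)·(-0.1667) + (1.8333)·(-2.1667)) / 5 = 2.8333/5 = 0.5667
  s[X_2,X_2] = ((-1.1667)·(-1.1667) + (1.8333)·(1.8333) + (-0.1667)·(-0.1667) + (1.8333)·(1.8333) + (-0.1667)·(-0.1667) + (-2.1667)·(-2.1667)) / 5 = 12.8333/5 = 2.5667
  Sample standard deviations s_i = √(s[i,i]):
  s(X_1) = √(6.9667) = 2.6394
  s(X_2) = √(2.5667) = 1.6021

Step 3 — r_{ij} = s_{ij} / (s_i · s_j):
  r[X_1,X_1] = 1 (diagonal).
  r[X_1,X_2] = 0.5667 / (2.6394 · 1.6021) = 0.5667 / 4.2286 = 0.134
  r[X_2,X_2] = 1 (diagonal).

R is symmetric with unit diagonal. Assembling:

R = [[1, 0.134],
 [0.134, 1]]


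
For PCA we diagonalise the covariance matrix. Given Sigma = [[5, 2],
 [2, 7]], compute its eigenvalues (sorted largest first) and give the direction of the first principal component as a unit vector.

Step 1 — characteristic polynomial of 2×2 Sigma:
  det(Sigma - λI) = λ² - trace · λ + det = 0.
  trace = 5 + 7 = 12, det = 5·7 - (2)² = 31.
Step 2 — discriminant:
  Δ = trace² - 4·det = 144 - 124 = 20.
Step 3 — eigenvalues:
  λ = (trace ± √Δ)/2 = (12 ± 4.4721)/2,
  λ_1 = 8.2361,  λ_2 = 3.7639.

Step 4 — unit eigenvector for λ_1: solve (Sigma - λ_1 I)v = 0. First row:
  (5 - 8.2361)·v_x + (2)·v_y = 0, i.e. (-3.2361)·v_x + (2)·v_y = 0,
  so v ∝ (b, λ_1 - a) = (2, 3.2361) = u.
  ||u|| = √((2)² + (3.2361)²) = √(14.4721) ≈ 3.8042,
  v_1 = u/||u|| ≈ (0.5257, 0.8507) (||v_1|| = 1).

λ_1 = 8.2361,  λ_2 = 3.7639;  v_1 ≈ (0.5257, 0.8507)


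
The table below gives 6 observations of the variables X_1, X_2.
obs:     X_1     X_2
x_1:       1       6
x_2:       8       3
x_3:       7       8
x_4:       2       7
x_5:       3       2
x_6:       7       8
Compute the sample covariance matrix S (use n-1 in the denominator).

Step 1 — column means:
  mean(X_1) = (1 + 8 + 7 + 2 + 3 + 7) / 6 = 28/6 = 4.6667
  mean(X_2) = (6 + 3 + 8 + 7 + 2 + 8) / 6 = 34/6 = 5.6667

Step 2 — sample covariance S[i,j] = (1/(n-1)) · Σ_k (x_{k,i} - mean_i) · (x_{k,j} - mean_j), with n-1 = 5.
  S[X_1,X_1] = ((-3.6667)·(-3.6667) + (3.3333)·(3.3333) + (2.3333)·(2.3333) + (-2.6667)·(-2.6667) + (-1.6667)·(-1.6667) + (2.3333)·(2.3333)) / 5 = 45.3333/5 = 9.0667
  S[X_1,X_2] = ((-3.6667)·(0.3333) + (3.3333)·(-2.6667) + (2.3333)·(2.3333) + (-2.6667)·(1.3333) + (-1.6667)·(-3.6667) + (2.3333)·(2.3333)) / 5 = 3.3333/5 = 0.6667
  S[X_2,X_2] = ((0.3333)·(0.3333) + (-2.6667)·(-2.6667) + (2.3333)·(2.3333) + (1.3333)·(1.3333) + (-3.6667)·(-3.6667) + (2.3333)·(2.3333)) / 5 = 33.3333/5 = 6.6667

S is symmetric (S[j,i] = S[i,j]). Assembling:

S = [[9.0667, 0.6667],
 [0.6667, 6.6667]]


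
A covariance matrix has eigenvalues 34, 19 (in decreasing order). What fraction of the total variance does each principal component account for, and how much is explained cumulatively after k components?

Step 1 — total variance = trace(Sigma) = Σ λ_i = 34 + 19 = 53.

Step 2 — fraction explained by component i = λ_i / Σ λ:
  PC1: 34/53 = 0.6415
  PC2: 19/53 = 0.3585

Step 3 — cumulative fraction after k components = (λ_1 + ... + λ_k) / Σ λ:
  k = 1: 34/53 = 0.6415
  k = 2: (34 + 19)/53 = 53/53 = 1

Summary (fraction, with percent):

explained: PC1 0.6415 (64.15%), PC2 0.3585 (35.85%);  cumulative: 0.6415, 1


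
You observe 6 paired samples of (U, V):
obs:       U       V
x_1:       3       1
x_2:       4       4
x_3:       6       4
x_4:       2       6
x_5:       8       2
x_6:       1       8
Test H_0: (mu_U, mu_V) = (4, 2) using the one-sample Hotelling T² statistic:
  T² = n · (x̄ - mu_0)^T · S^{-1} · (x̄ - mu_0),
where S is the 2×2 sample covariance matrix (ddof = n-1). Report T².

Step 1 — sample mean vector:
  mean(U) = (3 + 4 + 6 + 2 + 8 + 1) / 6 = 24/6 = 4
  mean(V) = (1 + 4 + 4 + 6 + 2 + 8) / 6 = 25/6 = 4.1667
  x̄ = (4, 4.1667),  deviation x̄ - mu_0 = (4, 4.1667) - (4, 2) = (0, 2.1667).

Step 2 — sample covariance matrix, S[i,j] = (1/(n-1)) · Σ_k (x_{k,i} - mean_i) · (x_{k,j} - mean_j), divisor n-1 = 5:
  S[U,U] = ((-1)·(-1) + (0)·(0) + (2)·(2) + (-2)·(-2) + (4)·(4) + (-3)·(-3)) / 5 = 34/5 = 6.8
  S[U,V] = ((-1)·(-3.1667) + (0)·(-0.1667) + (2)·(-0.1667) + (-2)·(1.8333) + (4)·(-2.1667) + (-3)·(3.8333)) / 5 = -21/5 = -4.2
  S[V,V] = ((-3.1667)·(-3.1667) + (-0.1667)·(-0.1667) + (-0.1667)·(-0.1667) + (1.8333)·(1.8333) + (-2.1667)·(-2.1667) + (3.8333)·(3.8333)) / 5 = 32.8333/5 = 6.5667
  S = [[6.8, -4.2],
 [-4.2, 6.5667]].

Step 3 — invert S. det(S) = 6.8·6.5667 - (-4.2)² = 27.0133.
  S^{-1} = (1/det) · [[d, -b], [-b, a]] = [[0.2431, 0.1555],
 [0.1555, 0.2517]].

Step 4 — quadratic form (x̄ - mu_0)^T · S^{-1} · (x̄ - mu_0):
  S^{-1} · (x̄ - mu_0) = (0.3369, 0.5454),
  (x̄ - mu_0)^T · [...] = (0)·(0.3369) + (2.1667)·(0.5454) = 1.1817.

Step 5 — scale by n: T² = 6 · 1.1817 = 7.0903.

T² ≈ 7.0903


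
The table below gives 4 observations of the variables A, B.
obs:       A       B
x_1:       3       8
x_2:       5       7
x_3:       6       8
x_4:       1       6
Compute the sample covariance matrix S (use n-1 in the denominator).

Step 1 — column means:
  mean(A) = (3 + 5 + 6 + 1) / 4 = 15/4 = 3.75
  mean(B) = (8 + 7 + 8 + 6) / 4 = 29/4 = 7.25

Step 2 — sample covariance S[i,j] = (1/(n-1)) · Σ_k (x_{k,i} - mean_i) · (x_{k,j} - mean_j), with n-1 = 3.
  S[A,A] = ((-0.75)·(-0.75) + (1.25)·(1.25) + (2.25)·(2.25) + (-2.75)·(-2.75)) / 3 = 14.75/3 = 4.9167
  S[A,B] = ((-0.75)·(0.75) + (1.25)·(-0.25) + (2.25)·(0.75) + (-2.75)·(-1.25)) / 3 = 4.25/3 = 1.4167
  S[B,B] = ((0.75)·(0.75) + (-0.25)·(-0.25) + (0.75)·(0.75) + (-1.25)·(-1.25)) / 3 = 2.75/3 = 0.9167

S is symmetric (S[j,i] = S[i,j]). Assembling:

S = [[4.9167, 1.4167],
 [1.4167, 0.9167]]


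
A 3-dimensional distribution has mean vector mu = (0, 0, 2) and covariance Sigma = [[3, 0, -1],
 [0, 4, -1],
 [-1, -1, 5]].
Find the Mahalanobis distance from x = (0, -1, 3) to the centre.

Step 1 — centre the observation: (x - mu) = (0, -1, 1).

Step 2 — invert Sigma (cofactor / det for 3×3, or solve directly):
  Sigma^{-1} = [[0.3585, 0.0189, 0.0755],
 [0.0189, 0.2642, 0.0566],
 [0.0755, 0.0566, 0.2264]].

Step 3 — form the quadratic (x - mu)^T · Sigma^{-1} · (x - mu):
  Sigma^{-1} · (x - mu) = (0.0566, -0.2075, 0.1698).
  (x - mu)^T · [Sigma^{-1} · (x - mu)] = (0)·(0.0566) + (-1)·(-0.2075) + (1)·(0.1698) = 0.3774.

Step 4 — take square root: d = √(0.3774) ≈ 0.6143.

d(x, mu) = √(0.3774) ≈ 0.6143


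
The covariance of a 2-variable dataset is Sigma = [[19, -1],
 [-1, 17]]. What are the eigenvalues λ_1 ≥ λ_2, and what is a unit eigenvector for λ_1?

Step 1 — characteristic polynomial of 2×2 Sigma:
  det(Sigma - λI) = λ² - trace · λ + det = 0.
  trace = 19 + 17 = 36, det = 19·17 - (-1)² = 322.
Step 2 — discriminant:
  Δ = trace² - 4·det = 1296 - 1288 = 8.
Step 3 — eigenvalues:
  λ = (trace ± √Δ)/2 = (36 ± 2.8284)/2,
  λ_1 = 19.4142,  λ_2 = 16.5858.

Step 4 — unit eigenvector for λ_1: solve (Sigma - λ_1 I)v = 0. First row:
  (19 - 19.4142)·v_x + (-1)·v_y = 0, i.e. (-0.4142)·v_x + (-1)·v_y = 0,
  so v ∝ (b, λ_1 - a) = (-1, 0.4142); multiply by -1 so the first entry is positive: u = (1, -0.4142).
  ||u|| = √((1)² + (-0.4142)²) = √(1.1716) ≈ 1.0824,
  v_1 = u/||u|| ≈ (0.9239, -0.3827) (||v_1|| = 1).

λ_1 = 19.4142,  λ_2 = 16.5858;  v_1 ≈ (0.9239, -0.3827)


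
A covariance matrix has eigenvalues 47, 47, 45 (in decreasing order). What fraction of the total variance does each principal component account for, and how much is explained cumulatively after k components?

Step 1 — total variance = trace(Sigma) = Σ λ_i = 47 + 47 + 45 = 139.

Step 2 — fraction explained by component i = λ_i / Σ λ:
  PC1: 47/139 = 0.3381
  PC2: 47/139 = 0.3381
  PC3: 45/139 = 0.3237

Step 3 — cumulative fraction after k components = (λ_1 + ... + λ_k) / Σ λ:
  k = 1: 47/139 = 0.3381
  k = 2: (47 + 47)/139 = 94/139 = 0.6763
  k = 3: (47 + 47 + 45)/139 = 139/139 = 1

Summary (fraction, with percent):

explained: PC1 0.3381 (33.81%), PC2 0.3381 (33.81%), PC3 0.3237 (32.37%);  cumulative: 0.3381, 0.6763, 1


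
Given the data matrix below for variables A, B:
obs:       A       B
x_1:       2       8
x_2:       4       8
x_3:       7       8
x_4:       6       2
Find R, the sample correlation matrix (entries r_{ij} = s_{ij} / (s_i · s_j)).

Step 1 — column means:
  mean(A) = (2 + 4 + 7 + 6) / 4 = 19/4 = 4.75
  mean(B) = (8 + 8 + 8 + 2) / 4 = 26/4 = 6.5

Step 2 — sample variances and covariances s[i,j] = (1/(n-1)) · Σ_k (x_{k,i} - mean_i) · (x_{k,j} - mean_j), with n-1 = 3:
  s[A,A] = ((-2.75)·(-2.75) + (-0.75)·(-0.75) + (2.25)·(2.25) + (1.25)·(1.25)) / 3 = 14.75/3 = 4.9167
  s[A,B] = ((-2.75)·(1.5) + (-0.75)·(1.5) + (2.25)·(1.5) + (1.25)·(-4.5)) / 3 = -7.5/3 = -2.5
  s[B,B] = ((1.5)·(1.5) + (1.5)·(1.5) + (1.5)·(1.5) + (-4.5)·(-4.5)) / 3 = 27/3 = 9
  Sample standard deviations s_i = √(s[i,i]):
  s(A) = √(4.9167) = 2.2174
  s(B) = √(9) = 3

Step 3 — r_{ij} = s_{ij} / (s_i · s_j):
  r[A,A] = 1 (diagonal).
  r[A,B] = -2.5 / (2.2174 · 3) = -2.5 / 6.6521 = -0.3758
  r[B,B] = 1 (diagonal).

R is symmetric with unit diagonal. Assembling:

R = [[1, -0.3758],
 [-0.3758, 1]]


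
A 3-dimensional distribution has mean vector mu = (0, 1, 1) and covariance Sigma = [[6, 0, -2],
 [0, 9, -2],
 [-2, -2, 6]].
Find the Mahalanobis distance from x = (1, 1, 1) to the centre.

Step 1 — centre the observation: (x - mu) = (1, 0, 0).

Step 2 — invert Sigma (cofactor / det for 3×3, or solve directly):
  Sigma^{-1} = [[0.1894, 0.0152, 0.0682],
 [0.0152, 0.1212, 0.0455],
 [0.0682, 0.0455, 0.2045]].

Step 3 — form the quadratic (x - mu)^T · Sigma^{-1} · (x - mu):
  Sigma^{-1} · (x - mu) = (0.1894, 0.0152, 0.0682).
  (x - mu)^T · [Sigma^{-1} · (x - mu)] = (1)·(0.1894) + (0)·(0.0152) + (0)·(0.0682) = 0.1894.

Step 4 — take square root: d = √(0.1894) ≈ 0.4352.

d(x, mu) = √(0.1894) ≈ 0.4352


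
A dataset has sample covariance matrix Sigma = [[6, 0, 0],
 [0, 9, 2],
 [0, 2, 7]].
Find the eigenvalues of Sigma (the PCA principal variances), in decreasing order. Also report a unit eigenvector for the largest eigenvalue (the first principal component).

Step 1 — characteristic polynomial p(λ) = det(λI - Sigma) = λ³ - tr·λ² + c_1·λ - det, where tr = trace, c_1 = sum of the principal 2×2 minors, det = det(Sigma):
  tr = 6 + 9 + 7 = 22,
  c_1 = (6·9 - (0)²) + (6·7 - (0)²) + (9·7 - (2)²) = 54 + 42 + 59 = 155,
  det = 6·(9·7 - (2)²) - (0)·((0)·7 - (2)·(0)) + (0)·((0)·(2) - 9·(0)) = 6·(59) - (0)·(0) + (0)·(0) = 354.
  So p(λ) = λ³ - 22λ² + 155λ - 354.
Step 2 — look for an integer root (rational root theorem: any rational root is an integer divisor of 354). Testing λ = 6:
  p(6) = 216 - 792 + 930 - 354 = 0  ✓
  Dividing out (λ - 6): p(λ) = (λ - 6)(λ² - 16λ + 59).
Step 3 — remaining eigenvalues from the quadratic λ² - 16λ + 59 = 0:
  Δ = 16² - 4·59 = 256 - 236 = 20,  λ = (16 ± √20)/2 = (16 ± 4.4721)/2 ≈ 10.2361 or 5.7639.
  Sorted: λ_1 = 10.2361,  λ_2 = 6,  λ_3 = 5.7639  (check: sum = 22 = tr ✓).

Step 4 — unit eigenvector for λ_1 ≈ 10.2361: v spans the null space of (Sigma - λ_1 I), whose rows are
  r_1 = (-4.2361, 0, 0),  r_2 = (0, -1.2361, 2),  r_3 = (0, 2, -3.2361).
  v is orthogonal to every row, so take v ∝ r_1 × r_2 = ((0)·(2) - (0)·(-1.2361), (0)·(0) - (-4.2361)·(2), (-4.2361)·(-1.2361) - (0)·(0)) ≈ (0, 8.4721, 5.2361).
  Let u = (0, 8.4721, 5.2361).
  ||u|| = √((0)² + (8.4721)² + (5.2361)²) = √(99.1935) ≈ 9.9596,  v_1 = u/||u|| ≈ (0, 0.8507, 0.5257) (||v_1|| = 1).

λ_1 = 10.2361,  λ_2 = 6,  λ_3 = 5.7639;  v_1 ≈ (0, 0.8507, 0.5257)


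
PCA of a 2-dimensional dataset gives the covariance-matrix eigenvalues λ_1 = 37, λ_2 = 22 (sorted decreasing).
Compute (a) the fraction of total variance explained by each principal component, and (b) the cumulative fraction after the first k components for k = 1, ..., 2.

Step 1 — total variance = trace(Sigma) = Σ λ_i = 37 + 22 = 59.

Step 2 — fraction explained by component i = λ_i / Σ λ:
  PC1: 37/59 = 0.6271
  PC2: 22/59 = 0.3729

Step 3 — cumulative fraction after k components = (λ_1 + ... + λ_k) / Σ λ:
  k = 1: 37/59 = 0.6271
  k = 2: (37 + 22)/59 = 59/59 = 1

Summary (fraction, with percent):

explained: PC1 0.6271 (62.71%), PC2 0.3729 (37.29%);  cumulative: 0.6271, 1


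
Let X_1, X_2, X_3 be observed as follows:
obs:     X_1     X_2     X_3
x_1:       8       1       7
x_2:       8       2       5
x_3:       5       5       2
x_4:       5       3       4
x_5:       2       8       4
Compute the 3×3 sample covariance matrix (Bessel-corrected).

Step 1 — column means:
  mean(X_1) = (8 + 8 + 5 + 5 + 2) / 5 = 28/5 = 5.6
  mean(X_2) = (1 + 2 + 5 + 3 + 8) / 5 = 19/5 = 3.8
  mean(X_3) = (7 + 5 + 2 + 4 + 4) / 5 = 22/5 = 4.4

Step 2 — sample covariance S[i,j] = (1/(n-1)) · Σ_k (x_{k,i} - mean_i) · (x_{k,j} - mean_j), with n-1 = 4.
  S[X_1,X_1] = ((2.4)·(2.4) + (2.4)·(2.4) + (-0.6)·(-0.6) + (-0.6)·(-0.6) + (-3.6)·(-3.6)) / 4 = 25.2/4 = 6.3
  S[X_1,X_2] = ((2.4)·(-2.8) + (2.4)·(-1.8) + (-0.6)·(1.2) + (-0.6)·(-0.8) + (-3.6)·(4.2)) / 4 = -26.4/4 = -6.6
  S[X_1,X_3] = ((2.4)·(2.6) + (2.4)·(0.6) + (-0.6)·(-2.4) + (-0.6)·(-0.4) + (-3.6)·(-0.4)) / 4 = 10.8/4 = 2.7
  S[X_2,X_2] = ((-2.8)·(-2.8) + (-1.8)·(-1.8) + (1.2)·(1.2) + (-0.8)·(-0.8) + (4.2)·(4.2)) / 4 = 30.8/4 = 7.7
  S[X_2,X_3] = ((-2.8)·(2.6) + (-1.8)·(0.6) + (1.2)·(-2.4) + (-0.8)·(-0.4) + (4.2)·(-0.4)) / 4 = -12.6/4 = -3.15
  S[X_3,X_3] = ((2.6)·(2.6) + (0.6)·(0.6) + (-2.4)·(-2.4) + (-0.4)·(-0.4) + (-0.4)·(-0.4)) / 4 = 13.2/4 = 3.3

S is symmetric (S[j,i] = S[i,j]). Assembling:

S = [[6.3, -6.6, 2.7],
 [-6.6, 7.7, -3.15],
 [2.7, -3.15, 3.3]]
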